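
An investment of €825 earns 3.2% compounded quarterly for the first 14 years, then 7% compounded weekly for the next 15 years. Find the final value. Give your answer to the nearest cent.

After 14 years at 3.2%: 825 × 1.56239125 ≈ 1,288.9728.
Then 15 years at 7%: 1,288.9728 × 2.855634051 ≈ 3,680.8346.

€3,680.83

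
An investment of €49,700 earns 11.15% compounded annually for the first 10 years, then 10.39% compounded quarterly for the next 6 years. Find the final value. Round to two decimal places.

Phase 1: 49,700·(1 + 0.1115)^10 ≈ 143,037.8781.
Phase 2: 143,037.8781·(1 + 0.025975)^24 ≈ 264,687.6885.

€264,687.69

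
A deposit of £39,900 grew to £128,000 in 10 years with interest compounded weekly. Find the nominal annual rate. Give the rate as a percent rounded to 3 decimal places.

11.670%

The 520-period growth factor is 128,000/39,900 = 3.20802.
r/52 = 3.20802^(1/520) − 1 ≈ 0.00224416, so r ≈ 52·0.00224416 = 11.66961%.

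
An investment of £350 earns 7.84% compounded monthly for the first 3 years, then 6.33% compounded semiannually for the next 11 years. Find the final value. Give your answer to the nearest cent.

£878.20

After 3 years at 7.84%: 350 × 1.26419431 ≈ 442.4680.
Then 11 years at 6.33%: 442.4680 × 1.98478018 ≈ 878.2017.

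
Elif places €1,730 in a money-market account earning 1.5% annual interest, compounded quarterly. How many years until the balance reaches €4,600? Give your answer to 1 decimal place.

65.3 years

We need (1 + 0.00375)^(4t) = 2.659, so 4t = ln 2.659 / ln 1.00375 ≈ 261.2713.
t ≈ 261.2713/4 = 65.3178 years.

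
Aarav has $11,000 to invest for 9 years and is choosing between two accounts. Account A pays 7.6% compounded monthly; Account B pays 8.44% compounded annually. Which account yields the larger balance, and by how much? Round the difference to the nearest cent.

Account B, by $1,055.87

A: (1 + 0.076/12)^108 ≈ 1.9775191452, so 11,000 × 1.9775191452 ≈ 21,752.7106.
B: (1 + 0.0844)^9 ≈ 2.0735073549, so 11,000 × 2.0735073549 ≈ 22,808.5809.
Difference ≈ 1,055.8703 in favor of B.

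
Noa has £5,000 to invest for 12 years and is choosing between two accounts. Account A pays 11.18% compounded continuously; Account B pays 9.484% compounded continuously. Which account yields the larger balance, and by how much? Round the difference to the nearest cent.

Account A, by £3,521.94

Account A growth factor: e^(0.1118·12) = e^1.3416 ≈ 3.825158866; balance ≈ 19,125.7943.
Account B growth factor: e^(0.09484·12) = e^1.13808 ≈ 3.1207707295; balance ≈ 15,603.8536.
Account A is larger by 3,521.9407.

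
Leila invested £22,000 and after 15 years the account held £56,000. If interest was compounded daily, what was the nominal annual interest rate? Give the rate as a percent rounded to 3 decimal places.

6.229%

The 5475-period growth factor is 56,000/22,000 = 2.54545.
r/365 = 2.54545^(1/5475) − 1 ≈ 0.000170665, so r ≈ 365·0.000170665 = 6.22926%.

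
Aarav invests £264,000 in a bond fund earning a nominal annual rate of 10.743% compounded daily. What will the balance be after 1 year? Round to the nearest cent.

£293,936.36

Growth factor = (1 + 0.10743/365)^365 ≈ 1.11339531979.
A ≈ 264,000 × 1.11339531979 ≈ 293,936.3644.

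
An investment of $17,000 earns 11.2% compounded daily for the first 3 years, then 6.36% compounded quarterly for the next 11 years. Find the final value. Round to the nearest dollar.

After 3 years at 11.2%: 17,000 × 1.3992669045 ≈ 23,787.5374.
Then 11 years at 6.36%: 23,787.5374 × 2.0018994224 ≈ 47,620.2573.

$47,620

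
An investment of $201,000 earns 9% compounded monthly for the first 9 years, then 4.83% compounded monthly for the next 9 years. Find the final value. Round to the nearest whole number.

$695,138

Phase 1: 201,000·(1 + 0.0075)^108 ≈ 450,465.9586.
Phase 2: 450,465.9586·(1 + 0.004025)^108 ≈ 695,137.7430.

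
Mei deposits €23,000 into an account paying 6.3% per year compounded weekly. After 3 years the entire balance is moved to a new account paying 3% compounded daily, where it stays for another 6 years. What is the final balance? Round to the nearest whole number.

After 3 years at 6.3%: 23,000 × 1.2079027629 ≈ 27,781.7635.
Then 6 years at 3%: 27,781.7635 × 1.1972085075 ≈ 33,260.5637.

€33,261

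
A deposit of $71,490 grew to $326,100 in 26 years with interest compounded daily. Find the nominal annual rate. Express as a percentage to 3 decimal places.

5.838%

The 9490-period growth factor is 326,100/71,490 = 4.56148.
r/365 = 4.56148^(1/9490) − 1 ≈ 0.000159933, so r ≈ 365·0.000159933 = 5.83757%.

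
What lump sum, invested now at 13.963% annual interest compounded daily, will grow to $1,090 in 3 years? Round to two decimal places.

$717.03

Growth factor = (1 + 0.13963/365)^1095 ≈ 1.520151343.
P = 1,090/1.520151343 ≈ 717.0339.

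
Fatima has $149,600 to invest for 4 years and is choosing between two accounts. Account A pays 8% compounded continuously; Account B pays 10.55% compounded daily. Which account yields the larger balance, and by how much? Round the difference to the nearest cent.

Account A growth factor: e^(0.08·4) = e^0.32 ≈ 1.37712776434; balance ≈ 206,018.3135.
Account B growth factor: (1 + 0.1055/365)^1460 ≈ 1.52491553872; balance ≈ 228,127.3646.
Account B is larger by 22,109.0510.

Account B, by $22,109.05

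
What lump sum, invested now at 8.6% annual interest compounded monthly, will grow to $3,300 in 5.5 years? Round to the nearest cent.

Growth factor = (1 + 0.086/12)^66 ≈ 1.602096586.
P = 3,300/1.602096586 ≈ 2,059.8009.

$2,059.80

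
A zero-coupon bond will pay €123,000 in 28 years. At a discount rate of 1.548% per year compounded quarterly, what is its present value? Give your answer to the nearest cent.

Growth factor = (1 + 0.00387)^112 ≈ 1.54126491275.
P = 123,000/1.54126491275 ≈ 79,804.5806.

€79,804.58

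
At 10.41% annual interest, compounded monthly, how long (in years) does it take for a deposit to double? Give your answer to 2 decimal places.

(1 + 0.008675)^(12t) = 2.
12t = ln 2 / ln(1 + 0.008675) ≈ 0.69315/0.00863759 ≈ 80.2478.
t ≈ 6.6873.

6.69 years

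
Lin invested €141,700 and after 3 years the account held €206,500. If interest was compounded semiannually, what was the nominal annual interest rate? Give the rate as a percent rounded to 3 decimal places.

12.955%

(1 + r/2)^6 = 206,500/141,700 = 1.4573.
1 + r/2 = 1.4573^(1/6) ≈ 1.064776, so r/2 ≈ 0.0647763.
r ≈ 2·0.0647763 = 12.95526%.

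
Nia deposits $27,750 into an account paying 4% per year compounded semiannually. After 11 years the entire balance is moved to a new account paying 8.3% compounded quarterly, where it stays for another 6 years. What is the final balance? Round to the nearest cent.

Phase 1: 27,750·(1 + 0.02)^22 ≈ 42,900.9359.
Phase 2: 42,900.9359·(1 + 0.02075)^24 ≈ 70,231.5240.

$70,231.52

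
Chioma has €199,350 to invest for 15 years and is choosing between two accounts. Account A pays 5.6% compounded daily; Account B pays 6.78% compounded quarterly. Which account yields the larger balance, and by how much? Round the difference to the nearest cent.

Account B, by €84,764.65

Account A growth factor: (1 + 0.056/365)^5475 ≈ 2.31621773398; balance ≈ 461,738.0053.
Account B growth factor: (1 + 0.01695)^60 ≈ 2.7414229186; balance ≈ 546,502.6588.
Account B is larger by 84,764.6536.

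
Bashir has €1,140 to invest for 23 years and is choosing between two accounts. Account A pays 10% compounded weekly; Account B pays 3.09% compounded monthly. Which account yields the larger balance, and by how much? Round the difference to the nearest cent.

Account A growth factor: (1 + 0.1/52)^1196 ≈ 9.9521767169; balance ≈ 11,345.4815.
Account B growth factor: (1 + 0.002575)^276 ≈ 2.033557132; balance ≈ 2,318.2551.
Account A is larger by 9,027.2263.

Account A, by €9,027.23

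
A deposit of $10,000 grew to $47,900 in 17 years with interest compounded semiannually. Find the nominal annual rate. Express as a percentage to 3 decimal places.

The 34-period growth factor is 47,900/10,000 = 4.79.
r/2 = 4.79^(1/34) − 1 ≈ 0.0471523, so r ≈ 2·0.0471523 = 9.43047%.

9.430%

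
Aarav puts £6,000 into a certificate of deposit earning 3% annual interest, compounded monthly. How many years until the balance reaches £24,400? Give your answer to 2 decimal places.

46.82 years

(1 + 0.0025)^(12t) = 24,400/6,000 = 4.0667.
12t·ln(1 + 0.0025) = ln(4.0667); 12t = 1.4028/0.00249688 ≈ 561.8306.
t ≈ 46.8192 years.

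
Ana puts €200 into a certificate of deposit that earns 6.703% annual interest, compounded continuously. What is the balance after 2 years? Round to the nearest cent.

€228.69

A = P·e^(rt) = 200·e^(0.06703·2) = 200·e^0.13406.
e^0.13406 ≈ 1.14346143, so A ≈ 228.6923.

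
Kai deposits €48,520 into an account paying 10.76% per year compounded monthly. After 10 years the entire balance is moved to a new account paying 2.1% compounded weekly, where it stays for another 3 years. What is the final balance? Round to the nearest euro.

€150,832

Phase 1: 48,520·(1 + 0.1076/12)^120 ≈ 141,624.7086.
Phase 2: 141,624.7086·(1 + 0.021/52)^156 ≈ 150,832.1975.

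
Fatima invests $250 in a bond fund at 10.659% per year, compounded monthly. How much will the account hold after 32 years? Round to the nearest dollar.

$7,460

Periodic rate = 10.659%/12 = 0.0088825; periods = 12·32 = 384.
A = 250·(1 + 0.0088825)^384 ≈ 250·29.83912765 ≈ 7,459.7819.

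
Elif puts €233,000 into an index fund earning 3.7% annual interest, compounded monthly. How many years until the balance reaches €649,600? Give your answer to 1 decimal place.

27.8 years

We need (1 + 0.00308333)^(12t) = 2.788, so 12t = ln 2.788 / ln 1.003083 ≈ 333.0481.
t ≈ 333.0481/12 = 27.7540 years.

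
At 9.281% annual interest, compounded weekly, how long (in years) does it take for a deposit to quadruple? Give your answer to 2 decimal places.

(1 + 0.00178481)^(52t) = 4.
52t = ln 4 / ln(1 + 0.00178481) ≈ 1.3863/0.00178322 ≈ 777.4121.
t ≈ 14.9502.

14.95 years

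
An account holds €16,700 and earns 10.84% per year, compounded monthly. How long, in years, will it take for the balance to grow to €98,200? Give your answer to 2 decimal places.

(1 + 0.00903333)^(12t) = 98,200/16,700 = 5.8802.
12t·ln(1 + 0.00903333) = ln(5.8802); 12t = 1.7716/0.00899278 ≈ 197.0023.
t ≈ 16.4169 years.

16.42 years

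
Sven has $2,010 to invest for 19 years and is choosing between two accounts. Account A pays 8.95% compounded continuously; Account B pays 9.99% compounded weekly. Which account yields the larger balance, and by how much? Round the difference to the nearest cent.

A: e^(0.0895·19) = e^1.7005 ≈ 5.4766850498, so 2,010 × 5.4766850498 ≈ 11,008.1370.
B: (1 + 0.0999/52)^988 ≈ 6.6610628624, so 2,010 × 6.6610628624 ≈ 13,388.7364.
Difference ≈ 2,380.5994 in favor of B.

Account B, by $2,380.60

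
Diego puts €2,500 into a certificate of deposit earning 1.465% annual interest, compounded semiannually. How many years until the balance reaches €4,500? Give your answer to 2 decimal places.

We need (1 + 0.007325)^(2t) = 1.8, so 2t = ln 1.8 / ln 1.007325 ≈ 80.5374.
t ≈ 80.5374/2 = 40.2687 years.

40.27 years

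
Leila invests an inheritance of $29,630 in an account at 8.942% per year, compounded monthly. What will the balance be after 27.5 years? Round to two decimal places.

$343,339.80

Periodic rate = 8.942%/12 = 0.00745167; periods = 12·27.5 = 330.
A = 29,630·(1 + 0.08942/12)^330 ≈ 29,630·11.5875732404 ≈ 343,339.7951.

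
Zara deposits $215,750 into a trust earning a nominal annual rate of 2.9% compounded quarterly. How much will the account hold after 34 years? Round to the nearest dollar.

$576,262

Periodic rate = 2.9%/4 = 0.00725; periods = 4·34 = 136.
A = 215,750·(1 + 0.00725)^136 ≈ 215,750·2.67097328484 ≈ 576,262.4862.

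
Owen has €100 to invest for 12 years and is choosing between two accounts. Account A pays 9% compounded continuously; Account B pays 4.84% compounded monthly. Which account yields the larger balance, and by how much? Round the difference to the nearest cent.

Account A, by €115.93

A: e^(0.09·12) = e^1.08 ≈ 2.94467955, so 100 × 2.94467955 ≈ 294.4680.
B: (1 + 0.0484/12)^144 ≈ 1.78538104, so 100 × 1.78538104 ≈ 178.5381.
Difference ≈ 115.9299 in favor of A.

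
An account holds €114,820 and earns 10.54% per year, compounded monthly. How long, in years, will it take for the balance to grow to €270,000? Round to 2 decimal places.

8.15 years

(1 + 0.00878333)^(12t) = 270,000/114,820 = 2.3515.
12t·ln(1 + 0.00878333) = ln(2.3515); 12t = 0.85506/0.00874498 ≈ 97.7768.
t ≈ 8.1481 years.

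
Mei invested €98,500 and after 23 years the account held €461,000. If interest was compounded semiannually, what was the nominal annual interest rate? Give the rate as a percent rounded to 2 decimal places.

(1 + r/2)^46 = 461,000/98,500 = 4.6802.
1 + r/2 = 4.6802^(1/46) ≈ 1.03412, so r/2 ≈ 0.0341201.
r ≈ 2·0.0341201 = 6.82402%.

6.82%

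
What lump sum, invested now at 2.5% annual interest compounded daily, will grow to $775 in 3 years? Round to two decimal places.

$719.00

Growth factor = (1 + 0.025/365)^1095 ≈ 1.07788138.
P = 775/1.07788138 ≈ 719.0030.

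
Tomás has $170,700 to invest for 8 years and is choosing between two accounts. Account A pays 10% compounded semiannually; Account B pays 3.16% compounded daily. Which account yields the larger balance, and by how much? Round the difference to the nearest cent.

A: (1 + 0.05)^16 ≈ 2.18287458838, so 170,700 × 2.18287458838 ≈ 372,616.6922.
B: (1 + 0.0316/365)^2920 ≈ 1.28761163618, so 170,700 × 1.28761163618 ≈ 219,795.3063.
Difference ≈ 152,821.3859 in favor of A.

Account A, by $152,821.39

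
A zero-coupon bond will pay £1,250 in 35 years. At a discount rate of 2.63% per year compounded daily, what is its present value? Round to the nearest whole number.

Periodic rate = 2.63%/365 = 0.0000720548; 12775 periods.
P = 1,250/(1 + 0.0263/365)^12775 ≈ 1,250/2.510462096 ≈ 497.9163.

£498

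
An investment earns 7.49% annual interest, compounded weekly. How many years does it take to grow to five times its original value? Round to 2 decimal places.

(1 + 0.00144038)^(52t) = 5.
52t = ln 5 / ln(1 + 0.00144038) ≈ 1.6094/0.00143935 ≈ 1118.1713.
t ≈ 21.5033.

21.50 years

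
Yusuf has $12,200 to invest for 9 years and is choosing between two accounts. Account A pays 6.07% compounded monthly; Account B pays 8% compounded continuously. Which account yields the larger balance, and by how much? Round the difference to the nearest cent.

Account B, by $4,025.48

A: (1 + 0.0607/12)^108 ≈ 1.7244755202, so 12,200 × 1.7244755202 ≈ 21,038.6013.
B: e^(0.08·9) = e^0.72 ≈ 2.0544332106, so 12,200 × 2.0544332106 ≈ 25,064.0852.
Difference ≈ 4,025.4838 in favor of B.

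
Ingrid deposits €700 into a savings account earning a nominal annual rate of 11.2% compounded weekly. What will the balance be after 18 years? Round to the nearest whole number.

Periodic rate = 11.2%/52 = 0.00215385; periods = 52·18 = 936.
A = 700·(1 + 0.112/52)^936 ≈ 700·7.491971912 ≈ 5,244.3803.

€5,244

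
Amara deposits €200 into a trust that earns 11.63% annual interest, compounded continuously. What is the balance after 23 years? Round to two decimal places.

A = P·e^(rt) = 200·e^(0.1163·23) = 200·e^2.6749.
e^2.6749 ≈ 14.51089868, so A ≈ 2,902.1797.

€2,902.18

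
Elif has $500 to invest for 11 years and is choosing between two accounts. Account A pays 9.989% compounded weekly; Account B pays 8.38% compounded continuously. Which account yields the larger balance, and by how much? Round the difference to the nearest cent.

Account A, by $241.78

A: (1 + 0.09989/52)^572 ≈ 2.997372234, so 500 × 2.997372234 ≈ 1,498.6861.
B: e^(0.0838·11) = e^0.9218 ≈ 2.51381118, so 500 × 2.51381118 ≈ 1,256.9056.
Difference ≈ 241.7805 in favor of A.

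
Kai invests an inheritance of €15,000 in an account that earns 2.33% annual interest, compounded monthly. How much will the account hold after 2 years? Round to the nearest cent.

Periodic rate = 2.33%/12 = 0.00194167; periods = 12·2 = 24.
A = 15,000·(1 + 0.0233/12)^24 ≈ 15,000·1.0476555075 ≈ 15,714.8326.

€15,714.83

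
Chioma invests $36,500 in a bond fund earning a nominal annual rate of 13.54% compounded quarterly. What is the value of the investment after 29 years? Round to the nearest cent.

Periodic rate = 13.54%/4 = 0.03385; periods = 4·29 = 116.
A = 36,500·(1 + 0.03385)^116 ≈ 36,500·47.54159215868 ≈ 1,735,268.1138.

$1,735,268.11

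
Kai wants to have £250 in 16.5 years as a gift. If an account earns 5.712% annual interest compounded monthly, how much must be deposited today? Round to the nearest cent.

Periodic rate = 5.712%/12 = 0.00476; 198 periods.
P = 250/(1 + 0.00476)^198 ≈ 250/2.56060611 ≈ 97.6331.

£97.63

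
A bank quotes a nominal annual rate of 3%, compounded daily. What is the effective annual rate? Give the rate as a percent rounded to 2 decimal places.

One year is 365 periods at 0.0000821918 each: (1 + 0.0000821918)^365 ≈ 1.030453.
EAR = 1.030453 − 1 ≈ 3.04533%.

3.05%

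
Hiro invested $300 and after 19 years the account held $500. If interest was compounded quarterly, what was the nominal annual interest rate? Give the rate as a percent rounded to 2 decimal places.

2.70%

The 76-period growth factor is 500/300 = 1.66667.
r/4 = 1.66667^(1/76) − 1 ≈ 0.00674403, so r ≈ 4·0.00674403 = 2.69761%.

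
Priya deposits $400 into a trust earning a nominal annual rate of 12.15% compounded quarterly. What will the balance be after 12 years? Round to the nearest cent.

Growth factor = (1 + 0.030375)^48 ≈ 4.205087304.
A ≈ 400 × 4.205087304 ≈ 1,682.0349.

$1,682.03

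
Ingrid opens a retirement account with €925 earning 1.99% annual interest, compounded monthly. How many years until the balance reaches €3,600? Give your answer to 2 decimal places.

(1 + 0.00165833)^(12t) = 3,600/925 = 3.8919.
12t·ln(1 + 0.00165833) = ln(3.8919); 12t = 1.3589/0.00165696 ≈ 820.1137.
t ≈ 68.3428 years.

68.34 years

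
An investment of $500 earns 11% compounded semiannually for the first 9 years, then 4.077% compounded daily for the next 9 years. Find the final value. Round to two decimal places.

$1,891.74

Phase 1: 500·(1 + 0.055)^18 ≈ 1,310.7331.
Phase 2: 1,310.7331·(1 + 0.04077/365)^3285 ≈ 1,891.7383.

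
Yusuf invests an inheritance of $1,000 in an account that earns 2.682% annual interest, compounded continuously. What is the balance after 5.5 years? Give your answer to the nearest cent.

A = P·e^(rt) = 1,000·e^(0.02682·5.5) = 1,000·e^0.14751.
e^0.14751 ≈ 1.158944874, so A ≈ 1,158.9449.

$1,158.94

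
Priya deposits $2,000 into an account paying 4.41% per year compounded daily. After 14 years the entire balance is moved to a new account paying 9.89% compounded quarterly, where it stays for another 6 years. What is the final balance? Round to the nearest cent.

$6,663.82

After 14 years at 4.41%: 2,000 × 1.85403196 ≈ 3,708.0639.
Then 6 years at 9.89%: 3,708.0639 × 1.797115382 ≈ 6,663.8187.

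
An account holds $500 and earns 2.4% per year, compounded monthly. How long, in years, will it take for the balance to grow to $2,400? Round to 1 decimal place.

65.4 years

(1 + 0.002)^(12t) = 2,400/500 = 4.8.
12t·ln(1 + 0.002) = ln(4.8); 12t = 1.5686/0.001998 ≈ 785.0920.
t ≈ 65.4243 years.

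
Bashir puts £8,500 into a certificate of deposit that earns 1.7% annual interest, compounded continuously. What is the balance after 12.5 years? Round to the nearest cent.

£10,512.51

A = P·e^(rt) = 8,500·e^(0.017·12.5) = 8,500·e^0.2125.
e^0.2125 ≈ 1.2367661136, so A ≈ 10,512.5120.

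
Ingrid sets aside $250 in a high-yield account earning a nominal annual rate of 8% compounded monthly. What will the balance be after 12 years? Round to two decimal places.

$650.85

Periodic rate = 8%/12 = 0.00666667; periods = 12·12 = 144.
A = 250·(1 + 0.08/12)^144 ≈ 250·2.60338924 ≈ 650.8473.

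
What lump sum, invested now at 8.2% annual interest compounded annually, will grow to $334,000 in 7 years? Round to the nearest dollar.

Growth factor = (1 + 0.082)^7 ≈ 1.7361643145.
P = 334,000/1.7361643145 ≈ 192,378.1045.

$192,378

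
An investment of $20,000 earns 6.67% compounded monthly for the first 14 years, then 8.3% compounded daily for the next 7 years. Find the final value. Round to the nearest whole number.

After 14 years at 6.67%: 20,000 × 2.537588932 ≈ 50,751.7786.
Then 7 years at 8.3%: 50,751.7786 × 1.7877072825 ≈ 90,729.3243.

$90,729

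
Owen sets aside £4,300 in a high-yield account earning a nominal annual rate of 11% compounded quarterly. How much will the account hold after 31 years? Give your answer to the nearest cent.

£124,284.06

Growth factor = (1 + 0.0275)^124 ≈ 28.9032705387.
A ≈ 4,300 × 28.9032705387 ≈ 124,284.0633.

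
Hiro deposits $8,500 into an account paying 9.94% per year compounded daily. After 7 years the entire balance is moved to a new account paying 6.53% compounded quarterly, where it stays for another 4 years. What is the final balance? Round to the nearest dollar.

$22,084

After 7 years at 9.94%: 8,500 × 2.0051227363 ≈ 17,043.5433.
Then 4 years at 6.53%: 17,043.5433 × 1.2957515552 ≈ 22,084.1977.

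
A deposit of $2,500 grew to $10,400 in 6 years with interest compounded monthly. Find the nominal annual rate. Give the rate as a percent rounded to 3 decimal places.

The 72-period growth factor is 10,400/2,500 = 4.16.
r/12 = 4.16^(1/72) − 1 ≈ 0.0199961, so r ≈ 12·0.0199961 = 23.99534%.

23.995%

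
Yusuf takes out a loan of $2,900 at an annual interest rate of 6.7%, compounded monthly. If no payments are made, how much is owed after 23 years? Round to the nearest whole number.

Periodic rate = 6.7%/12 = 0.00558333; periods = 12·23 = 276.
A = 2,900·(1 + 0.067/12)^276 ≈ 2,900·4.6492875265 ≈ 13,482.9338.

$13,483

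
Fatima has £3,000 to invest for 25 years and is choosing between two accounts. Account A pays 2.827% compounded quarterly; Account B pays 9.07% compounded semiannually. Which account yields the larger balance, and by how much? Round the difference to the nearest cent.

Account B, by £21,488.37

Account A growth factor: (1 + 0.0070675)^100 ≈ 2.022358142; balance ≈ 6,067.0744.
Account B growth factor: (1 + 0.04535)^50 ≈ 9.1851484295; balance ≈ 27,555.4453.
Account B is larger by 21,488.3709.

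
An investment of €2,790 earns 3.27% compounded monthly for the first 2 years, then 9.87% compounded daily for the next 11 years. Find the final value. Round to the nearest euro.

€8,819

After 2 years at 3.27%: 2,790 × 1.06749102 ≈ 2,978.2999.
Then 11 years at 9.87%: 2,978.2999 × 2.961077534 ≈ 8,818.9771.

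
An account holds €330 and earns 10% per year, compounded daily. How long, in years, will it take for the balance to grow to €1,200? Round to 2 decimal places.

(1 + 0.000273973)^(365t) = 1,200/330 = 3.6364.
365t·ln(1 + 0.000273973) = ln(3.6364); 365t = 1.291/0.000273935 ≈ 4712.7377.
t ≈ 12.9116 years.

12.91 years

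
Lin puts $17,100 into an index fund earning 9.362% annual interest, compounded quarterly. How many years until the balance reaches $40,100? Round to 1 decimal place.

(1 + 0.023405)^(4t) = 40,100/17,100 = 2.345.
4t·ln(1 + 0.023405) = ln(2.345); 4t = 0.8523/0.0231353 ≈ 36.8397.
t ≈ 9.2099 years.

9.2 years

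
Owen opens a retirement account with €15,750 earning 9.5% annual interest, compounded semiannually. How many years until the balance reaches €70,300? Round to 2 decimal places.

(1 + 0.0475)^(2t) = 70,300/15,750 = 4.4635.
2t·ln(1 + 0.0475) = ln(4.4635); 2t = 1.4959/0.0464064 ≈ 32.2355.
t ≈ 16.1177 years.

16.12 years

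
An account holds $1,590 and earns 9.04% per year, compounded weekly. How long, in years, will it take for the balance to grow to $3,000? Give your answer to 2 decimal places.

7.03 years

(1 + 0.00173846)^(52t) = 3,000/1,590 = 1.8868.
52t·ln(1 + 0.00173846) = ln(1.8868); 52t = 0.63488/0.00173695 ≈ 365.5128.
t ≈ 7.0291 years.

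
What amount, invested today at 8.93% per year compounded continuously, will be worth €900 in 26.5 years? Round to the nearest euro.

€84

P = A·e^(−rt) = 900·e^(−2.36645).
e^(−2.36645) ≈ 0.0938131726, so P ≈ 84.4319.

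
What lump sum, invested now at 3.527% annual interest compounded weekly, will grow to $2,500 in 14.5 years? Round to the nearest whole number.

$1,499

Growth factor = (1 + 0.03527/52)^754 ≈ 1.667360171.
P = 2,500/1.667360171 ≈ 1,499.3761.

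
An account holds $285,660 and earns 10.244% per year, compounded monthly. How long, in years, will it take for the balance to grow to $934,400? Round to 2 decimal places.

We need (1 + 0.00853667)^(12t) = 3.271, so 12t = ln 3.271 / ln 1.008537 ≈ 139.4167.
t ≈ 139.4167/12 = 11.6181 years.

11.62 years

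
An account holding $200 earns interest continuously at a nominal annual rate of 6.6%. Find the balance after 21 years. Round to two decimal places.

A = P·e^(rt) = 200·e^(0.066·21) = 200·e^1.386.
e^1.386 ≈ 3.99882273, so A ≈ 799.7645.

$799.76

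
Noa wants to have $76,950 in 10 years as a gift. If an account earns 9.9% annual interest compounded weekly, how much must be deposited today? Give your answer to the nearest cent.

$28,619.75

Periodic rate = 9.9%/52 = 0.00190385; 520 periods.
P = 76,950/(1 + 0.099/52)^520 ≈ 76,950/2.6887026488 ≈ 28,619.7509.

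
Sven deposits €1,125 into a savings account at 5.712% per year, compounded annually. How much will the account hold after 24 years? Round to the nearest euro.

Annual rate = 5.712% = 0.05712; years = 24.
A = 1,125·(1 + 0.05712)^24 ≈ 1,125·3.793000912 ≈ 4,267.1260.

€4,267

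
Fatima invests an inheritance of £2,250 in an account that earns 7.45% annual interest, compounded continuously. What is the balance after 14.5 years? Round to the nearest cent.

£6,627.19

A = P·e^(rt) = 2,250·e^(0.0745·14.5) = 2,250·e^1.08025.
e^1.08025 ≈ 2.945415813, so A ≈ 6,627.1856.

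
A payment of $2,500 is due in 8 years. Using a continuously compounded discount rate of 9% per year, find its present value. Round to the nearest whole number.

P = A·e^(−rt) = 2,500·e^(−0.72).
e^(−0.72) ≈ 0.486752256, so P ≈ 1,216.8806.

$1,217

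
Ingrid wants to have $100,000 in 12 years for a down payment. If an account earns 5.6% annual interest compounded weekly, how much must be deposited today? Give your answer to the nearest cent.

Growth factor = (1 + 0.056/52)^624 ≈ 1.9574417937.
P = 100,000/1.9574417937 ≈ 51,087.0874.

$51,087.09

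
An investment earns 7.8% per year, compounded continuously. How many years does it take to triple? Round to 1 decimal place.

14.1 years

e^(0.078t) = 3, so 0.078t = ln 3 ≈ 1.0986.
t ≈ 1.0986/0.078 ≈ 14.0848.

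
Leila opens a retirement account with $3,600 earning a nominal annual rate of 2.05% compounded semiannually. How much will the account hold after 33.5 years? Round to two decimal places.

$7,129.12

Growth factor = (1 + 0.01025)^67 ≈ 1.980311733.
A ≈ 3,600 × 1.980311733 ≈ 7,129.1222.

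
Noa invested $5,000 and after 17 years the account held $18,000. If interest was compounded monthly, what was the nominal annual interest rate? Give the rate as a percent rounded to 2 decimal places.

7.56%

(1 + r/12)^204 = 18,000/5,000 = 3.6.
1 + r/12 = 3.6^(1/204) ≈ 1.006299, so r/12 ≈ 0.00629884.
r ≈ 12·0.00629884 = 7.55861%.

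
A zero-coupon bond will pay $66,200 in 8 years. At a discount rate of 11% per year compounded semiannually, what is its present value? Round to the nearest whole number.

Growth factor = (1 + 0.055)^16 ≈ 2.3552626993.
P = 66,200/2.3552626993 ≈ 28,107.2680.

$28,107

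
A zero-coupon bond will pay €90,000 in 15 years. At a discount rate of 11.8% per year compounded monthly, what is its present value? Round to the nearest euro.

Periodic rate = 11.8%/12 = 0.00983333; 180 periods.
P = 90,000/(1 + 0.118/12)^180 ≈ 90,000/5.8203135349 ≈ 15,463.0845.

€15,463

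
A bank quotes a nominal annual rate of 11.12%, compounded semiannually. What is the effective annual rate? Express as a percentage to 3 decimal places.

11.429%

One year is 2 periods at 0.0556 each: (1 + 0.0556)^2 ≈ 1.114291.
EAR = 1.114291 − 1 ≈ 11.42914%.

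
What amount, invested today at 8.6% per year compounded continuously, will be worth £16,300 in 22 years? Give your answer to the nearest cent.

P = A·e^(−rt) = 16,300·e^(−1.892).
e^(−1.892) ≈ 0.15076996716, so P ≈ 2,457.5505.

£2,457.55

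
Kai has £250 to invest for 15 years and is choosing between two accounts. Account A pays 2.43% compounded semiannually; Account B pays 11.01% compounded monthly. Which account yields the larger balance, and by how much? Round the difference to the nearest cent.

A: (1 + 0.01215)^30 ≈ 1.4366348, so 250 × 1.4366348 ≈ 359.1587.
B: (1 + 0.009175)^180 ≈ 5.175675017, so 250 × 5.175675017 ≈ 1,293.9188.
Difference ≈ 934.7601 in favor of B.

Account B, by £934.76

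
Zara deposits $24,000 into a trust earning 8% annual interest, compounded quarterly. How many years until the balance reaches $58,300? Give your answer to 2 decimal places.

(1 + 0.02)^(4t) = 58,300/24,000 = 2.4292.
4t·ln(1 + 0.02) = ln(2.4292); 4t = 0.88755/0.0198026 ≈ 44.8197.
t ≈ 11.2049 years.

11.20 years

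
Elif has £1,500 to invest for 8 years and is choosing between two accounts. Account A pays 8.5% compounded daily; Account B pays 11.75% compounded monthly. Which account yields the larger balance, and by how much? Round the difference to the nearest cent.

Account B, by £861.87

A: (1 + 0.085/365)^2920 ≈ 1.973721475, so 1,500 × 1.973721475 ≈ 2,960.5822.
B: (1 + 0.1175/12)^96 ≈ 2.548303234, so 1,500 × 2.548303234 ≈ 3,822.4549.
Difference ≈ 861.8726 in favor of B.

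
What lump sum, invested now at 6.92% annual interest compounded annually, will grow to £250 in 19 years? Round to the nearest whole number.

£70

Growth factor = (1 + 0.0692)^19 ≈ 3.5654968.
P = 250/3.5654968 ≈ 70.1165.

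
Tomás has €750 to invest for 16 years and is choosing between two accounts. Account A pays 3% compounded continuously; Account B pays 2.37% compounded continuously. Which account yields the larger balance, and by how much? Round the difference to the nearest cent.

Account A, by €116.22

Account A growth factor: e^(0.03·16) = e^0.48 ≈ 1.616074402; balance ≈ 1,212.0558.
Account B growth factor: e^(0.0237·16) = e^0.3792 ≈ 1.46111523; balance ≈ 1,095.8364.
Account A is larger by 116.2194.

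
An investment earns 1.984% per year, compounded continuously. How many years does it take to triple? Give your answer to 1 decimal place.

e^(0.01984t) = 3, so 0.01984t = ln 3 ≈ 1.0986.
t ≈ 1.0986/0.01984 ≈ 55.3736.

55.4 years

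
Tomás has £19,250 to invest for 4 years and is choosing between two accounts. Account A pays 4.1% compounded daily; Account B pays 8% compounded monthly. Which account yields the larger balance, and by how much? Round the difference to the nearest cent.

Account B, by £3,801.16

A: (1 + 0.041/365)^1460 ≈ 1.1782034635, so 19,250 × 1.1782034635 ≈ 22,680.4167.
B: (1 + 0.08/12)^48 ≈ 1.3756661004, so 19,250 × 1.3756661004 ≈ 26,481.5724.
Difference ≈ 3,801.1558 in favor of B.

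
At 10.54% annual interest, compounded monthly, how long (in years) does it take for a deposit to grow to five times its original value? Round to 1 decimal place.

15.3 years

(1 + 0.00878333)^(12t) = 5.
12t = ln 5 / ln(1 + 0.00878333) ≈ 1.6094/0.00874498 ≈ 184.0413.
t ≈ 15.3368.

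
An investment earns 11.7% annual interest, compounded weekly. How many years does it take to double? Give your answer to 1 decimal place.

5.9 years

(1 + 0.00225)^(52t) = 2.
52t = ln 2 / ln(1 + 0.00225) ≈ 0.69315/0.00224747 ≈ 308.4119.
t ≈ 5.9310.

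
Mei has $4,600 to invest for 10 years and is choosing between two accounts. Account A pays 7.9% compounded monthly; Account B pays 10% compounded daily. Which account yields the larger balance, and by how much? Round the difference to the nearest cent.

Account A growth factor: (1 + 0.079/12)^120 ≈ 2.1976990798; balance ≈ 10,109.4158.
Account B growth factor: (1 + 0.1/365)^3650 ≈ 2.7179095546; balance ≈ 12,502.3840.
Account B is larger by 2,392.9682.

Account B, by $2,392.97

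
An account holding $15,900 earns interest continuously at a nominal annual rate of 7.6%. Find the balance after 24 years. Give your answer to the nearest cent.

$98,525.87

A = P·e^(rt) = 15,900·e^(0.076·24) = 15,900·e^1.824.
e^1.824 ≈ 6.1965953244, so A ≈ 98,525.8657.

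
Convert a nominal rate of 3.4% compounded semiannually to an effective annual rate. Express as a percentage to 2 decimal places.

EAR = (1 + 3.4%/2)^2 − 1 = (1 + 0.017)^2 − 1.
(1 + 0.017)^2 ≈ 1.034289, so EAR ≈ 3.42890%.

3.43%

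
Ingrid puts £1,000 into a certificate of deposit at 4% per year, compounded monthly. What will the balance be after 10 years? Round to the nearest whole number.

Periodic rate = 4%/12 = 0.00333333; periods = 12·10 = 120.
A = 1,000·(1 + 0.04/12)^120 ≈ 1,000·1.490832682 ≈ 1,490.8327.

£1,491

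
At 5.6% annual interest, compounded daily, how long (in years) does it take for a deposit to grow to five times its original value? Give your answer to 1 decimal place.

(1 + 0.000153425)^(365t) = 5.
365t = ln 5 / ln(1 + 0.000153425) ≈ 1.6094/0.000153413 ≈ 10490.8911.
t ≈ 28.7422.

28.7 years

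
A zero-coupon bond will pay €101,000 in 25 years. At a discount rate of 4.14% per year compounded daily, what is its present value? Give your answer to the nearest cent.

Growth factor = (1 + 0.0414/365)^9125 ≈ 2.81494101394.
P = 101,000/2.81494101394 ≈ 35,879.9703.

€35,879.97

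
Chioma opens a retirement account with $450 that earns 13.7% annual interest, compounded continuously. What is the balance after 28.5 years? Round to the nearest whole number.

$22,331

A = P·e^(rt) = 450·e^(0.137·28.5) = 450·e^3.9045.
e^3.9045 ≈ 49.625261077, so A ≈ 22,331.3675.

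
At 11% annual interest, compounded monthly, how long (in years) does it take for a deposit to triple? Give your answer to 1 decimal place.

10.0 years

(1 + 0.00916667)^(12t) = 3.
12t = ln 3 / ln(1 + 0.00916667) ≈ 1.0986/0.00912491 ≈ 120.3971.
t ≈ 10.0331.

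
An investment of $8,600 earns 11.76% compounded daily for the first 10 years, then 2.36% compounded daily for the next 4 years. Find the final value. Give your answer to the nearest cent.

$30,629.69

After 10 years at 11.76%: 8,600 × 3.2407688204 ≈ 27,870.6119.
Then 4 years at 2.36%: 27,870.6119 × 1.0989959039 ≈ 30,629.6883.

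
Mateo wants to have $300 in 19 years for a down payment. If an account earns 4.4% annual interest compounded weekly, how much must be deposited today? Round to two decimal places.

$130.08

Growth factor = (1 + 0.044/52)^988 ≈ 2.30630461.
P = 300/2.30630461 ≈ 130.0782.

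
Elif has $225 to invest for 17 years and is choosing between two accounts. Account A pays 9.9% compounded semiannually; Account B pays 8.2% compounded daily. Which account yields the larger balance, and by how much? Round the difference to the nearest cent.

Account A, by $256.20

A: (1 + 0.0495)^34 ≈ 5.168958665, so 225 × 5.168958665 ≈ 1,163.0157.
B: (1 + 0.082/365)^6205 ≈ 4.03031057, so 225 × 4.03031057 ≈ 906.8199.
Difference ≈ 256.1958 in favor of A.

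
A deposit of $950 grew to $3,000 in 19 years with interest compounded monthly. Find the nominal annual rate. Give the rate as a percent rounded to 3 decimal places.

The 228-period growth factor is 3,000/950 = 3.15789.
r/12 = 3.15789^(1/228) − 1 ≈ 0.00505619, so r ≈ 12·0.00505619 = 6.06742%.

6.067%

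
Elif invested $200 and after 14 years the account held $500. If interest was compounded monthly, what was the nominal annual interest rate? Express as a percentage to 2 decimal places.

6.56%

(1 + r/12)^168 = 500/200 = 2.5.
1 + r/12 = 2.5^(1/168) ≈ 1.005469, so r/12 ≈ 0.00546901.
r ≈ 12·0.00546901 = 6.56281%.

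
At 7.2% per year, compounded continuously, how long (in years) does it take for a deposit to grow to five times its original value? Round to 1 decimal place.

22.4 years

e^(0.072t) = 5, so 0.072t = ln 5 ≈ 1.6094.
t ≈ 1.6094/0.072 ≈ 22.3533.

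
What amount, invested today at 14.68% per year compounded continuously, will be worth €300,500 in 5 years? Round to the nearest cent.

P = A·e^(−rt) = 300,500·e^(−0.734).
e^(−0.734) ≈ 0.479985204267, so P ≈ 144,235.5539.

€144,235.55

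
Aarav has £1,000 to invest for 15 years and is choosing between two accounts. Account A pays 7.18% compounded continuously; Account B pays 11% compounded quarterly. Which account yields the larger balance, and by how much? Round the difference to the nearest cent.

Account A growth factor: e^(0.0718·15) = e^1.077 ≈ 2.93585875; balance ≈ 2,935.8588.
Account B growth factor: (1 + 0.0275)^60 ≈ 5.092251361; balance ≈ 5,092.2514.
Account B is larger by 2,156.3926.

Account B, by £2,156.39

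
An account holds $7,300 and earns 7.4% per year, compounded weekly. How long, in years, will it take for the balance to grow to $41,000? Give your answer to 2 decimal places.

23.34 years

We need (1 + 0.00142308)^(52t) = 5.6164, so 52t = ln 5.6164 / ln 1.001423 ≈ 1213.5151.
t ≈ 1213.5151/52 = 23.3368 years.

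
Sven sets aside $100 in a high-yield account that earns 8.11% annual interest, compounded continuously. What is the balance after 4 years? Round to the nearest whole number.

A = P·e^(rt) = 100·e^(0.0811·4) = 100·e^0.3244.
e^0.3244 ≈ 1.38320048, so A ≈ 138.3200.

$138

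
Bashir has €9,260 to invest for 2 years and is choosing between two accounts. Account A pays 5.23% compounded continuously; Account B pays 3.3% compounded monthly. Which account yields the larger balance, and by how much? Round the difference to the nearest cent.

Account A growth factor: e^(0.0523·2) = e^0.1046 ≈ 1.110266415; balance ≈ 10,281.0670.
Account B growth factor: (1 + 0.00275)^24 ≈ 1.068129957; balance ≈ 9,890.8834.
Account A is larger by 390.1836.

Account A, by €390.18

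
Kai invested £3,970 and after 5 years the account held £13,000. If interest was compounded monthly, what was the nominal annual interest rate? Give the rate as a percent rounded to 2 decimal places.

(1 + r/12)^60 = 13,000/3,970 = 3.27456.
1 + r/12 = 3.27456^(1/60) ≈ 1.019966, so r/12 ≈ 0.0199664.
r ≈ 12·0.0199664 = 23.95972%.

23.96%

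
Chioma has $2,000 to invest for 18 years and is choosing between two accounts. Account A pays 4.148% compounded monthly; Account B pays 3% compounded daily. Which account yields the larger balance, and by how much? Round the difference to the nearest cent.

Account A, by $782.43

A: (1 + 0.04148/12)^216 ≈ 2.107184135, so 2,000 × 2.107184135 ≈ 4,214.3683.
B: (1 + 0.03/365)^6570 ≈ 1.715968783, so 2,000 × 1.715968783 ≈ 3,431.9376.
Difference ≈ 782.4307 in favor of A.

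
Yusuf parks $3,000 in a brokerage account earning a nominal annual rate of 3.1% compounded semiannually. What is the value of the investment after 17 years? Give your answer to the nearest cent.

$5,061.03

Periodic rate = 3.1%/2 = 0.0155; periods = 2·17 = 34.
A = 3,000·(1 + 0.0155)^34 ≈ 3,000·1.687009558 ≈ 5,061.0287.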